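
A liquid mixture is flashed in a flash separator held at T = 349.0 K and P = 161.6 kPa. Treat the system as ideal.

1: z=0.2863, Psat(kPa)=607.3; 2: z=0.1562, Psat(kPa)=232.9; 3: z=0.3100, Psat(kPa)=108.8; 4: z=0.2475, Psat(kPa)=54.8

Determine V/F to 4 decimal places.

Raoult's law: Kᵢ = Pᵢˢᵃᵗ/P = Pᵢˢᵃᵗ/161.6.
  K_1 = 607.3/161.6 = 3.758045, K_2 = 232.9/161.6 = 1.441213, K_3 = 108.8/161.6 = 0.673267, K_4 = 54.8/161.6 = 0.339109
Material balance + equilibrium reduce to Σ zᵢ(Kᵢ−1)/(1+V/F(Kᵢ−1)) = 0.
Feasibility: ΣzᵢKᵢ = 1.5937, Σzᵢ/Kᵢ = 1.3749 — both > 1, two phases present.
Newton iteration, V/F⁰ = 0.5:
  V/F = 0.5000: g = 0.02301, g' = -0.6936 → V/F = 0.5332
  V/F = 0.5332: g = 0.00019, g' = -0.6830 → V/F = 0.5335
Converged at V/F = 0.5335.

V/F = 0.5335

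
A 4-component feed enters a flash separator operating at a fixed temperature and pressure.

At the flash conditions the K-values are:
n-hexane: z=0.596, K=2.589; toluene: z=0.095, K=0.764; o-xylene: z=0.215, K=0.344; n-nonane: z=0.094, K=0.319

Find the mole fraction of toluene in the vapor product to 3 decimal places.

Material balance + equilibrium reduce to Σ zᵢ(Kᵢ−1)/(1+ψ(Kᵢ−1)) = 0.
Check two-phase: ΣzᵢKᵢ = 1.720 > 1 and Σzᵢ/Kᵢ = 1.274 > 1, so g(0) = 0.720 > 0 and g(1) = -0.274 < 0.
Newton–Raphson from ψ = 0.5:
  ψ = 0.500: g = 0.1954, g' = -0.779 → ψ = 0.751
  ψ = 0.751: g = -0.0043, g' = -0.862 → ψ = 0.746
Converged at ψ = 0.746.
Compositions from xᵢ = zᵢ/(1+ψ(Kᵢ−1)), yᵢ = Kᵢxᵢ:
  n-hexane: x = 0.273, y = 0.706
  toluene: x = 0.115, y = 0.088
  o-xylene: x = 0.421, y = 0.145
  n-nonane: x = 0.191, y = 0.061

y_toluene = 0.088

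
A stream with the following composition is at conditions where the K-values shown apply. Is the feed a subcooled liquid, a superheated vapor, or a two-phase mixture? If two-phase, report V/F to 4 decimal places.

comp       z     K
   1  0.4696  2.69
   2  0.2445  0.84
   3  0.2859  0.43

two-phase, V/F = 0.7876

ΣzᵢKᵢ = 1.5915; Σzᵢ/Kᵢ = 1.1305.
Both exceed 1, so a two-phase solution exists.
Let ψ = V/F and solve Σ zᵢ(Kᵢ−1)/(1+ψ(Kᵢ−1)) = 0.
Newton iteration, ψ⁰ = 0.5:
  ψ = 0.5000: g = 0.15971, g' = -0.5831 → ψ = 0.7739
  ψ = 0.7739: g = 0.00764, g' = -0.5574 → ψ = 0.7876
Converged at ψ = 0.7876.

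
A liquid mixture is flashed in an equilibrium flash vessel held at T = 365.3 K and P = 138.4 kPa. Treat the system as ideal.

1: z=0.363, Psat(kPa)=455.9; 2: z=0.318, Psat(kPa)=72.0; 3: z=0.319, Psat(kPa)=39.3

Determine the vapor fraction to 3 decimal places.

Raoult's law: Kᵢ = Pᵢˢᵃᵗ/P = Pᵢˢᵃᵗ/138.4.
  K_1 = 455.9/138.4 = 3.29408, K_2 = 72.0/138.4 = 0.52023, K_3 = 39.3/138.4 = 0.28396
Material balance + equilibrium reduce to Σ zᵢ(Kᵢ−1)/(1+ψ(Kᵢ−1)) = 0.
Check two-phase: ΣzᵢKᵢ = 1.452 > 1 and Σzᵢ/Kᵢ = 1.845 > 1, so g(0) = 0.452 > 0 and g(1) = -0.845 < 0.
Newton–Raphson from ψ = 0.42:
  ψ = 0.420: g = -0.0936, g' = -0.945 → ψ = 0.321
  ψ = 0.321: g = 0.0027, g' = -1.012 → ψ = 0.324
Converged at ψ = 0.324.

ψ = 0.324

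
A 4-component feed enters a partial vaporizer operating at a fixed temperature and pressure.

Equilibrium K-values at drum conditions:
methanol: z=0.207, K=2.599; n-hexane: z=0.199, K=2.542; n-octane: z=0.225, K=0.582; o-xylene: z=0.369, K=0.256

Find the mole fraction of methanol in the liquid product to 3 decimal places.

Material balance + equilibrium reduce to Σ zᵢ(Kᵢ−1)/(1+ψ(Kᵢ−1)) = 0.
Feasibility: ΣzᵢKᵢ = 1.269, Σzᵢ/Kᵢ = 1.986 — both > 1, two phases present.
Newton iteration, ψ⁰ = 0.41:
  ψ = 0.410: g = -0.1206, g' = -0.851 → ψ = 0.268
Converged at ψ = 0.268.
Compositions from xᵢ = zᵢ/(1+ψ(Kᵢ−1)), yᵢ = Kᵢxᵢ:
  methanol: x = 0.145, y = 0.377
  n-hexane: x = 0.141, y = 0.358
  n-octane: x = 0.253, y = 0.147
  o-xylene: x = 0.461, y = 0.118

x_methanol = 0.145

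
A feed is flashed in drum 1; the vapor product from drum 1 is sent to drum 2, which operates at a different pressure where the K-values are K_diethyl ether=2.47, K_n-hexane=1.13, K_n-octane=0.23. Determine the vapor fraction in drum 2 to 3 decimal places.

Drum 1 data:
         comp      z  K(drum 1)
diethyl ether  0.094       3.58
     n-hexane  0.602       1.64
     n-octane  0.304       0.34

V/F (drum 2) = 0.383

Drum 1:
Material balance + equilibrium reduce to Σ zᵢ(Kᵢ−1)/(1+ψ₁(Kᵢ−1)) = 0.
Feasibility: ΣzᵢKᵢ = 1.427, Σzᵢ/Kᵢ = 1.287 — both > 1, two phases present.
Newton iteration, ψ₁⁰ = 0.55:
  ψ₁ = 0.550: g = 0.0703, g' = -0.568 → ψ₁ = 0.674
  ψ₁ = 0.674: g = -0.0035, g' = -0.633 → ψ₁ = 0.668
Converged at ψ₁ = 0.668.
Drum-1 compositions:
  diethyl ether: x = 0.035, y = 0.124
  n-hexane: x = 0.422, y = 0.692
  n-octane: x = 0.544, y = 0.185
Drum-2 feed = drum-1 vapor: z₂ = (0.1235, 0.6916, 0.1849).
Drum 2:
Newton iteration, ψ₂⁰ = 0.39:
  ψ₂ = 0.390: g = -0.0025, g' = -0.342 → ψ₂ = 0.383
Converged at ψ₂ = 0.383.
  diethyl ether: x = 0.079, y = 0.195
  n-hexane: x = 0.659, y = 0.744
  n-octane: x = 0.262, y = 0.060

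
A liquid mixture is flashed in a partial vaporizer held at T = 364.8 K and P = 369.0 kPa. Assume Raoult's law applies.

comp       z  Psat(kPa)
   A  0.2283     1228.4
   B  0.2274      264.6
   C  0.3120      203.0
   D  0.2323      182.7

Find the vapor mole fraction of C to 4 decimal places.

Raoult's law: Kᵢ = Pᵢˢᵃᵗ/P = Pᵢˢᵃᵗ/369.0.
  K_A = 1228.4/369.0 = 3.328997, K_B = 264.6/369.0 = 0.717073, K_C = 203.0/369.0 = 0.550136, K_D = 182.7/369.0 = 0.495122
Rachford–Rice: g(V/F) = Σ zᵢ(Kᵢ−1)/(1+V/F(Kᵢ−1)) = 0.
g(0) = ΣzᵢKᵢ − 1 = 0.2097 and g(1) = 1 − Σzᵢ/Kᵢ = -0.4220, so a root lies in (0, 1).
Iterate (Newton) starting at V/F = 0.5:
  V/F = 0.5000: g = -0.16727, g' = -0.5001 → V/F = 0.1655
  V/F = 0.1655: g = 0.03664, g' = -0.8094 → V/F = 0.2108
  V/F = 0.2108: g = 0.00190, g' = -0.7289 → V/F = 0.2134
Converged at V/F = 0.2134.
Compositions from xᵢ = zᵢ/(1+V/F(Kᵢ−1)), yᵢ = Kᵢxᵢ:
  A: x = 0.1525, y = 0.5077
  B: x = 0.2420, y = 0.1735
  C: x = 0.3451, y = 0.1899
  D: x = 0.2604, y = 0.1289

y_C = 0.1899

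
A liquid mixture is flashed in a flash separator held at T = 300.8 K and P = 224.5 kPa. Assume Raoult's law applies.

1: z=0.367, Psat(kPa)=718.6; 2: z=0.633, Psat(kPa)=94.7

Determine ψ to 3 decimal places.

Raoult's law: Kᵢ = Pᵢˢᵃᵗ/P = Pᵢˢᵃᵗ/224.5.
  K_1 = 718.6/224.5 = 3.20089, K_2 = 94.7/224.5 = 0.42183
Newton–Raphson from ψ = 0.33:
  ψ = 0.330: g = 0.0156, g' = -0.920 → ψ = 0.347
Converged at ψ = 0.347.

ψ = 0.347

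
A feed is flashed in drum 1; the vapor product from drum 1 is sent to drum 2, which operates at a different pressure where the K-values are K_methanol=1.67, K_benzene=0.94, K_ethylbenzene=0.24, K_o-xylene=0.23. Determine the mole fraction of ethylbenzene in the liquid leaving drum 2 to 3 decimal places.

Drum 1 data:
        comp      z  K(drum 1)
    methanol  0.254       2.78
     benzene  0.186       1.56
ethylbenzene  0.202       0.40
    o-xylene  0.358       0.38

x_ethylbenzene (drum 2) = 0.124

Drum 1:
Material balance + equilibrium reduce to Σ zᵢ(Kᵢ−1)/(1+ψ₁(Kᵢ−1)) = 0.
Check two-phase: ΣzᵢKᵢ = 1.213 > 1 and Σzᵢ/Kᵢ = 1.658 > 1, so g(0) = 0.213 > 0 and g(1) = -0.658 < 0.
Iterate (Newton) starting at ψ₁ = 0.45:
  ψ₁ = 0.450: g = -0.1396, g' = -0.687 → ψ₁ = 0.247
  ψ₁ = 0.247: g = 0.0015, g' = -0.726 → ψ₁ = 0.249
Converged at ψ₁ = 0.249.
Drum-1 compositions:
  methanol: x = 0.176, y = 0.490
  benzene: x = 0.163, y = 0.255
  ethylbenzene: x = 0.237, y = 0.095
  o-xylene: x = 0.423, y = 0.161
Drum-2 feed = drum-1 vapor: z₂ = (0.4895, 0.2547, 0.0950, 0.1608).
Drum 2:
Newton iteration, ψ₂⁰ = 0.5:
  ψ₂ = 0.500: g = -0.0879, g' = -0.519 → ψ₂ = 0.331
  ψ₂ = 0.331: g = -0.0097, g' = -0.418 → ψ₂ = 0.308
  ψ₂ = 0.308: g = -0.0001, g' = -0.409 → ψ₂ = 0.307
Converged at ψ₂ = 0.307.
  methanol: x = 0.406, y = 0.678
  benzene: x = 0.259, y = 0.244
  ethylbenzene: x = 0.124, y = 0.030
  o-xylene: x = 0.211, y = 0.048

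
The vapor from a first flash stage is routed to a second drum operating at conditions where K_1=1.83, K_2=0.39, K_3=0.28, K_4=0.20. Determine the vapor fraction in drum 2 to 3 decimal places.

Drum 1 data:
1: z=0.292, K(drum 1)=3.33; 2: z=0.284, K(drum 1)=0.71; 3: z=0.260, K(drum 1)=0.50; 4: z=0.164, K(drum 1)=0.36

V/F (drum 2) = 0.252

Drum 1:
Material balance + equilibrium reduce to Σ zᵢ(Kᵢ−1)/(1+ψ₁(Kᵢ−1)) = 0.
Check two-phase: ΣzᵢKᵢ = 1.363 > 1 and Σzᵢ/Kᵢ = 1.463 > 1, so g(0) = 0.363 > 0 and g(1) = -0.463 < 0.
Newton iteration, ψ₁⁰ = 0.5:
  ψ₁ = 0.500: g = -0.1098, g' = -0.632 → ψ₁ = 0.326
  ψ₁ = 0.326: g = 0.0076, g' = -0.741 → ψ₁ = 0.336
  ψ₁ = 0.336: g = 0.0001, g' = -0.730 → ψ₁ = 0.337
Converged at ψ₁ = 0.337.
Drum-1 compositions:
  1: x = 0.164, y = 0.545
  2: x = 0.315, y = 0.223
  3: x = 0.313, y = 0.156
  4: x = 0.209, y = 0.075
Drum-2 feed = drum-1 vapor: z₂ = (0.5450, 0.2234, 0.1563, 0.0752).
Drum 2:
Let ψ₂ = V/F and solve Σ zᵢ(Kᵢ−1)/(1+ψ₂(Kᵢ−1)) = 0.
Check two-phase: ΣzᵢKᵢ = 1.143 > 1 and Σzᵢ/Kᵢ = 1.805 > 1, so g(0) = 0.143 > 0 and g(1) = -0.805 < 0.
Iterate (Newton) starting at ψ₂ = 0.66:
  ψ₂ = 0.660: g = -0.2779, g' = -0.900 → ψ₂ = 0.351
  ψ₂ = 0.351: g = -0.0576, g' = -0.598 → ψ₂ = 0.255
  ψ₂ = 0.255: g = -0.0015, g' = -0.570 → ψ₂ = 0.252
Converged at ψ₂ = 0.252.
  1: x = 0.451, y = 0.825
  2: x = 0.264, y = 0.103
  3: x = 0.191, y = 0.053
  4: x = 0.094, y = 0.019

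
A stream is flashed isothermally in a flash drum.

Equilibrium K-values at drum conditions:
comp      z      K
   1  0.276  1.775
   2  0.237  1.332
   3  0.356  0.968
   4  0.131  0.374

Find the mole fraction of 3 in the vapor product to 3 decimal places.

Rachford–Rice: g(ψ) = Σ zᵢ(Kᵢ−1)/(1+ψ(Kᵢ−1)) = 0.
Check two-phase: ΣzᵢKᵢ = 1.199 > 1 and Σzᵢ/Kᵢ = 1.051 > 1, so g(0) = 0.199 > 0 and g(1) = -0.051 < 0.
Newton iteration, ψ⁰ = 0.66:
  ψ = 0.660: g = 0.0547, g' = -0.240 → ψ = 0.888
  ψ = 0.888: g = -0.0090, g' = -0.335 → ψ = 0.861
Converged at ψ = 0.861.
Compositions from xᵢ = zᵢ/(1+ψ(Kᵢ−1)), yᵢ = Kᵢxᵢ:
  1: x = 0.166, y = 0.294
  2: x = 0.184, y = 0.246
  3: x = 0.366, y = 0.354
  4: x = 0.284, y = 0.106

y_3 = 0.354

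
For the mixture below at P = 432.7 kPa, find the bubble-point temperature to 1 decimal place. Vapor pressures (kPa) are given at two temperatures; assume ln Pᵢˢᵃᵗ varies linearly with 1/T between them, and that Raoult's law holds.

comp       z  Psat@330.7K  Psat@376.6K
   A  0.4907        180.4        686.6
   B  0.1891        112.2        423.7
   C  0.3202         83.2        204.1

Bubble-point temperature: ΣzᵢPᵢˢᵃᵗ(T) = P. Interpolate ln Pᵢˢᵃᵗ = aᵢ + bᵢ/T.
  T = 330.7 K: ΣzᵢPᵢˢᵃᵗ = 136.38 kPa
  T = 376.6 K: ΣzᵢPᵢˢᵃᵗ = 482.39 kPa
  T = 353.6 K: ΣzᵢPᵢˢᵃᵗ = 265.99 kPa
  T = 365.1 K: ΣzᵢPᵢˢᵃᵗ = 361.34 kPa
  T = 370.9 K: ΣzᵢPᵢˢᵃᵗ = 418.90 kPa
  T = 373.8 K: ΣzᵢPᵢˢᵃᵗ = 450.31 kPa
Interpolating between 370.9 K and 373.8 K gives T ≈ 372.2 K.

T = 372.2 K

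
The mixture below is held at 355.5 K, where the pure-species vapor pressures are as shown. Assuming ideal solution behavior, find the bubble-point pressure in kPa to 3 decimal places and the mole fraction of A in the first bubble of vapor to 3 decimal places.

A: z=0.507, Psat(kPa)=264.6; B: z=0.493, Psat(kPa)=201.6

Pbub = 233.541 kPa, y_A = 0.574

At the bubble point ψ → 0, so ΣzᵢKᵢ = 1 with Kᵢ = Pᵢˢᵃᵗ/P ⇒ P = ΣzᵢPᵢˢᵃᵗ.
P = 0.507·264.6 + 0.493·201.6 = 233.541 kPa
yᵢ = zᵢPᵢˢᵃᵗ/P ⇒ y_A = 0.507·264.6/233.541 = 0.574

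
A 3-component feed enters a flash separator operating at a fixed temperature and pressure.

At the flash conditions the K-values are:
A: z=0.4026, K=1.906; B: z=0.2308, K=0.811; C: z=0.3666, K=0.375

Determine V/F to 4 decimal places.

Rachford–Rice: g(V/F) = Σ zᵢ(Kᵢ−1)/(1+V/F(Kᵢ−1)) = 0.
g(0) = ΣzᵢKᵢ − 1 = 0.0920 and g(1) = 1 − Σzᵢ/Kᵢ = -0.4734, so a root lies in (0, 1).
Newton iteration, V/F⁰ = 0.5:
  V/F = 0.5000: g = -0.13041, g' = -0.4696 → V/F = 0.2223
  V/F = 0.2223: g = -0.00801, g' = -0.4311 → V/F = 0.2037
Converged at V/F = 0.2037.

V/F = 0.2037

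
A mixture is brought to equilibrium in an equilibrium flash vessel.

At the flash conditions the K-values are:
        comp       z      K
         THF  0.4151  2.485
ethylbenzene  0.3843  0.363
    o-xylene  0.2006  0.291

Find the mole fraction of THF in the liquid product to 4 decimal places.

Let ψ = V/F and solve Σ zᵢ(Kᵢ−1)/(1+ψ(Kᵢ−1)) = 0.
Check two-phase: ΣzᵢKᵢ = 1.2294 > 1 and Σzᵢ/Kᵢ = 1.9151 > 1, so g(0) = 0.2294 > 0 and g(1) = -0.9151 < 0.
Newton–Raphson from ψ = 0.47:
  ψ = 0.4700: g = -0.19967, g' = -0.8620 → ψ = 0.2384
  ψ = 0.2384: g = -0.00450, g' = -0.8621 → ψ = 0.2331
Converged at ψ = 0.2332.
Compositions from xᵢ = zᵢ/(1+ψ(Kᵢ−1)), yᵢ = Kᵢxᵢ:
  THF: x = 0.3083, y = 0.7662
  ethylbenzene: x = 0.4513, y = 0.1638
  o-xylene: x = 0.2403, y = 0.0699

x_THF = 0.3083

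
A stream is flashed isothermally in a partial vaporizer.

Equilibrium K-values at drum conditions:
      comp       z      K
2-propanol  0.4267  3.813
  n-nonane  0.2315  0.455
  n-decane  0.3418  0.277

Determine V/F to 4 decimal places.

Newton iteration, V/F⁰ = 0.43:
  V/F = 0.4300: g = 0.01983, g' = -1.1851 → V/F = 0.4467
  V/F = 0.4467: g = 0.00011, g' = -1.1730 → V/F = 0.4468
Converged at V/F = 0.4468.

V/F = 0.4468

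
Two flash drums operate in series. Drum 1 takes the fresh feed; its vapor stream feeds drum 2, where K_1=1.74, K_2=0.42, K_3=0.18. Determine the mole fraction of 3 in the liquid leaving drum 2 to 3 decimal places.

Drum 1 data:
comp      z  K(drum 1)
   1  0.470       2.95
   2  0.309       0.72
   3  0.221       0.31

Drum 1:
Rachford–Rice: g(ψ₁) = Σ zᵢ(Kᵢ−1)/(1+ψ₁(Kᵢ−1)) = 0.
g(0) = ΣzᵢKᵢ − 1 = 0.677 and g(1) = 1 − Σzᵢ/Kᵢ = -0.301, so a root lies in (0, 1).
Newton iteration, ψ₁⁰ = 0.5:
  ψ₁ = 0.500: g = 0.1306, g' = -0.736 → ψ₁ = 0.677
  ψ₁ = 0.677: g = 0.0018, g' = -0.740 → ψ₁ = 0.680
Converged at ψ₁ = 0.680.
Drum-1 compositions:
  1: x = 0.202, y = 0.596
  2: x = 0.382, y = 0.275
  3: x = 0.416, y = 0.129
Drum-2 feed = drum-1 vapor: z₂ = (0.5962, 0.2748, 0.1290).
Drum 2:
Material balance + equilibrium reduce to Σ zᵢ(Kᵢ−1)/(1+ψ₂(Kᵢ−1)) = 0.
Check two-phase: ΣzᵢKᵢ = 1.176 > 1 and Σzᵢ/Kᵢ = 1.714 > 1, so g(0) = 0.176 > 0 and g(1) = -0.714 < 0.
Newton iteration, ψ₂⁰ = 0.58:
  ψ₂ = 0.580: g = -0.1333, g' = -0.685 → ψ₂ = 0.386
  ψ₂ = 0.386: g = -0.0168, g' = -0.536 → ψ₂ = 0.354
Converged at ψ₂ = 0.354.
  1: x = 0.472, y = 0.822
  2: x = 0.346, y = 0.145
  3: x = 0.182, y = 0.033

x_3 (drum 2) = 0.182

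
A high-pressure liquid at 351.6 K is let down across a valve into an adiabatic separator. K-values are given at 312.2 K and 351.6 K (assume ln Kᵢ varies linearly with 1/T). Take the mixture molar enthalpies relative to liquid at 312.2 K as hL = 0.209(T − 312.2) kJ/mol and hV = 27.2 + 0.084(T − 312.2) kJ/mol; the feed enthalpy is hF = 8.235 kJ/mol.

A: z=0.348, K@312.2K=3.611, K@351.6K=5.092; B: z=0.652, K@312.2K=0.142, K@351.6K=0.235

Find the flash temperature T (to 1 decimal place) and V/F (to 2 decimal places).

T = 325.9 K, V/F = 0.21

Adiabatic flash: solve Rachford–Rice at each trial T, then check hF = ψ·hV(T) + (1−ψ)·hL(T).
  T = 312.2 K: K = (3.611, 0.142), RR gives ψ = 0.156, H_out = 4.240 kJ/mol
  T = 351.6 K: K = (5.092, 0.235), RR gives ψ = 0.296, H_out = 14.818 kJ/mol
  T = 331.9 K: K = (4.332, 0.185), RR gives ψ = 0.232, H_out = 9.845 kJ/mol
  T = 322.0 K: K = (3.964, 0.163), RR gives ψ = 0.196, H_out = 7.132 kJ/mol
  T = 326.9 K: K = (4.145, 0.174), RR gives ψ = 0.214, H_out = 8.497 kJ/mol
  T = 324.4 K: K = (4.052, 0.168), RR gives ψ = 0.205, H_out = 7.807 kJ/mol
  T = 325.6 K: K = (4.097, 0.171), RR gives ψ = 0.209, H_out = 8.140 kJ/mol
Linear interpolation between T = 325.6 (H_out = 8.140) and T = 326.9 (H_out = 8.497) on hF = 8.235 gives T ≈ 325.9 K, at which ψ = 0.21.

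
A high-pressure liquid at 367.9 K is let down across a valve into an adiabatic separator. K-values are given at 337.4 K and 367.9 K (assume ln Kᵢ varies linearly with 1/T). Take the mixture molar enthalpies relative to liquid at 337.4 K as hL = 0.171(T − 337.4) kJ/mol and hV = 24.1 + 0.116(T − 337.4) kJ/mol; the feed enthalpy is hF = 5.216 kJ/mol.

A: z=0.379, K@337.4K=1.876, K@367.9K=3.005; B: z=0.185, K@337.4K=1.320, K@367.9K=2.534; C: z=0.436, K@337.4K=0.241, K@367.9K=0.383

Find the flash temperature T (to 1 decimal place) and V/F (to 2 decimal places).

T = 340.5 K, V/F = 0.20

Adiabatic flash: solve Rachford–Rice at each trial T, then check hF = ψ·hV(T) + (1−ψ)·hL(T).
  T = 337.4 K: K = (1.876, 1.320, 0.241), RR gives ψ = 0.108, H_out = 2.605 kJ/mol
  T = 367.9 K: K = (3.005, 2.534, 0.383), RR gives ψ = 0.677, H_out = 20.384 kJ/mol
  T = 352.6 K: K = (2.397, 1.853, 0.307), RR gives ψ = 0.450, H_out = 13.059 kJ/mol
  T = 345.0 K: K = (2.126, 1.570, 0.273), RR gives ψ = 0.305, H_out = 8.520 kJ/mol
  T = 341.2 K: K = (1.999, 1.441, 0.256), RR gives ψ = 0.215, H_out = 5.794 kJ/mol
  T = 339.3 K: K = (1.937, 1.379, 0.249), RR gives ψ = 0.164, H_out = 4.268 kJ/mol
Linear interpolation between T = 339.3 (H_out = 4.268) and T = 341.2 (H_out = 5.794) on hF = 5.216 gives T ≈ 340.5 K, at which ψ = 0.20.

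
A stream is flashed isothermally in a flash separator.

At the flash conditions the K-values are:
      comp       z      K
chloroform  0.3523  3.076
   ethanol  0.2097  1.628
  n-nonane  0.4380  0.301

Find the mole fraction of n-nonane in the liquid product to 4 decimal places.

x_n-nonane = 0.6643

Rachford–Rice: g(V/F) = Σ zᵢ(Kᵢ−1)/(1+V/F(Kᵢ−1)) = 0.
g(0) = ΣzᵢKᵢ − 1 = 0.5569 and g(1) = 1 − Σzᵢ/Kᵢ = -0.6985, so a root lies in (0, 1).
Newton–Raphson from V/F = 0.5:
  V/F = 0.5000: g = -0.01157, g' = -0.9192 → V/F = 0.4874
Converged at V/F = 0.4874.
Compositions from xᵢ = zᵢ/(1+V/F(Kᵢ−1)), yᵢ = Kᵢxᵢ:
  chloroform: x = 0.1751, y = 0.5387
  ethanol: x = 0.1606, y = 0.2614
  n-nonane: x = 0.6643, y = 0.2000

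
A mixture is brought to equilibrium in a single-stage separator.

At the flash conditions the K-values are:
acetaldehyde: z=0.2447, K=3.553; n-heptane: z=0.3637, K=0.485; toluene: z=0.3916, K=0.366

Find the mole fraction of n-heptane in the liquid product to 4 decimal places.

Material balance + equilibrium reduce to Σ zᵢ(Kᵢ−1)/(1+β(Kᵢ−1)) = 0.
Feasibility: ΣzᵢKᵢ = 1.1891, Σzᵢ/Kᵢ = 1.8887 — both > 1, two phases present.
Iterate (Newton) starting at β = 0.42:
  β = 0.4200: g = -0.27591, g' = -0.8209 → β = 0.0839
  β = 0.0839: g = 0.05656, g' = -1.3629 → β = 0.1254
  β = 0.1254: g = 0.00330, g' = -1.2112 → β = 0.1281
Converged at β = 0.1281.
Compositions from xᵢ = zᵢ/(1+β(Kᵢ−1)), yᵢ = Kᵢxᵢ:
  acetaldehyde: x = 0.1844, y = 0.6552
  n-heptane: x = 0.3894, y = 0.1889
  toluene: x = 0.4262, y = 0.1560

x_n-heptane = 0.3894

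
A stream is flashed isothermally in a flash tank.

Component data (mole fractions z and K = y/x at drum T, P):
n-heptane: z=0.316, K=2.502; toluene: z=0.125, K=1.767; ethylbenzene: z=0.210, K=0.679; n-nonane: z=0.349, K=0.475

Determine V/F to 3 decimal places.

Material balance + equilibrium reduce to Σ zᵢ(Kᵢ−1)/(1+V/F(Kᵢ−1)) = 0.
g(0) = ΣzᵢKᵢ − 1 = 0.320 and g(1) = 1 − Σzᵢ/Kᵢ = -0.241, so a root lies in (0, 1).
Iterate (Newton) starting at V/F = 0.5:
  V/F = 0.500: g = 0.0116, g' = -0.478 → V/F = 0.524
Converged at V/F = 0.524.

V/F = 0.524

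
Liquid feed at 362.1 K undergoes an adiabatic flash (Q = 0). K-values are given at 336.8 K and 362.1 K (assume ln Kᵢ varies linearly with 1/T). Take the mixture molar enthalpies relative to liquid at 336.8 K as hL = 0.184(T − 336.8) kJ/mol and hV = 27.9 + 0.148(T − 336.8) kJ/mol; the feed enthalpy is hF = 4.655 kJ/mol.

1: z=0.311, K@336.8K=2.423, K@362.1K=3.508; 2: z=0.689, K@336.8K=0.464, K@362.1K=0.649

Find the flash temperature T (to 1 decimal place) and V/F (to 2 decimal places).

T = 339.5 K, V/F = 0.15

Adiabatic flash: solve Rachford–Rice at each trial T, then check hF = ψ·hV(T) + (1−ψ)·hL(T).
  T = 336.8 K: K = (2.423, 0.464), RR gives ψ = 0.096, H_out = 2.679 kJ/mol
  T = 362.1 K: K = (3.508, 0.649), RR gives ψ = 0.611, H_out = 21.154 kJ/mol
  T = 349.5 K: K = (2.937, 0.552), RR gives ψ = 0.339, H_out = 11.647 kJ/mol
  T = 343.1 K: K = (2.670, 0.507), RR gives ψ = 0.218, H_out = 7.194 kJ/mol
  T = 340.0 K: K = (2.547, 0.485), RR gives ψ = 0.159, H_out = 5.006 kJ/mol
  T = 338.4 K: K = (2.484, 0.475), RR gives ψ = 0.128, H_out = 3.854 kJ/mol
Linear interpolation between T = 338.4 (H_out = 3.854) and T = 340.0 (H_out = 5.006) on hF = 4.655 gives T ≈ 339.5 K, at which ψ = 0.15.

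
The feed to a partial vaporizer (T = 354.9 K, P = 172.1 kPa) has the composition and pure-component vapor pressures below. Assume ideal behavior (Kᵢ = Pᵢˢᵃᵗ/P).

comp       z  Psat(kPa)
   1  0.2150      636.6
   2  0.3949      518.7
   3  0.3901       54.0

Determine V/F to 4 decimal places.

Raoult's law: Kᵢ = Pᵢˢᵃᵗ/P = Pᵢˢᵃᵗ/172.1.
  K_1 = 636.6/172.1 = 3.699012, K_2 = 518.7/172.1 = 3.013945, K_3 = 54.0/172.1 = 0.313771
Material balance + equilibrium reduce to Σ zᵢ(Kᵢ−1)/(1+V/F(Kᵢ−1)) = 0.
Feasibility: ΣzᵢKᵢ = 2.1079, Σzᵢ/Kᵢ = 1.4324 — both > 1, two phases present.
Iterate (Newton) starting at V/F = 0.65:
  V/F = 0.6500: g = 0.07186, g' = -1.1055 → V/F = 0.7150
  V/F = 0.7150: g = -0.00156, g' = -1.1596 → V/F = 0.7137
Converged at V/F = 0.7137.

V/F = 0.7137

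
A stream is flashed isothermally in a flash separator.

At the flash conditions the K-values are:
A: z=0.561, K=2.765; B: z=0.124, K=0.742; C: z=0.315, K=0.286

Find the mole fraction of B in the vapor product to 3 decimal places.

Let ψ = V/F and solve Σ zᵢ(Kᵢ−1)/(1+ψ(Kᵢ−1)) = 0.
Check two-phase: ΣzᵢKᵢ = 1.733 > 1 and Σzᵢ/Kᵢ = 1.471 > 1, so g(0) = 0.733 > 0 and g(1) = -0.471 < 0.
Newton iteration, ψ⁰ = 0.57:
  ψ = 0.570: g = 0.0768, g' = -0.902 → ψ = 0.655
  ψ = 0.655: g = -0.0019, g' = -0.955 → ψ = 0.653
Converged at ψ = 0.653.
Compositions from xᵢ = zᵢ/(1+ψ(Kᵢ−1)), yᵢ = Kᵢxᵢ:
  A: x = 0.261, y = 0.721
  B: x = 0.149, y = 0.111
  C: x = 0.590, y = 0.169

y_B = 0.111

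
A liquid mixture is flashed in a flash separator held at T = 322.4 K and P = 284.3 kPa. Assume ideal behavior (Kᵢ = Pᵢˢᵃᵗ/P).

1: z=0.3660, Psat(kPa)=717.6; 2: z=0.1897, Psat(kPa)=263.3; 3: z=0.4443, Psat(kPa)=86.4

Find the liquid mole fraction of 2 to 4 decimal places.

Raoult's law: Kᵢ = Pᵢˢᵃᵗ/P = Pᵢˢᵃᵗ/284.3.
  K_1 = 717.6/284.3 = 2.524094, K_2 = 263.3/284.3 = 0.926134, K_3 = 86.4/284.3 = 0.303904
Iterate (Newton) starting at V/F = 0.52:
  V/F = 0.5200: g = -0.18812, g' = -0.7946 → V/F = 0.2832
  V/F = 0.2832: g = -0.00992, g' = -0.7499 → V/F = 0.2700
  V/F = 0.2700: g = 0.00003, g' = -0.7543 → V/F = 0.2701
Converged at V/F = 0.2701.
Compositions from xᵢ = zᵢ/(1+V/F(Kᵢ−1)), yᵢ = Kᵢxᵢ:
  1: x = 0.2593, y = 0.6545
  2: x = 0.1936, y = 0.1793
  3: x = 0.5472, y = 0.1663

x_2 = 0.1936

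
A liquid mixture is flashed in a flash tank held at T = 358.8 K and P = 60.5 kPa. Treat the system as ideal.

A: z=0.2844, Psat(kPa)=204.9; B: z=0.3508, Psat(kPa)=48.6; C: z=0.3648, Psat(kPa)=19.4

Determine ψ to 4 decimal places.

ψ = 0.3133

Raoult's law: Kᵢ = Pᵢˢᵃᵗ/P = Pᵢˢᵃᵗ/60.5.
  K_A = 204.9/60.5 = 3.386777, K_B = 48.6/60.5 = 0.803306, K_C = 19.4/60.5 = 0.320661
Newton iteration, ψ⁰ = 0.55:
  ψ = 0.5500: g = -0.17952, g' = -0.7491 → ψ = 0.3104
  ψ = 0.3104: g = 0.00243, g' = -0.8204 → ψ = 0.3133
Converged at ψ = 0.3133.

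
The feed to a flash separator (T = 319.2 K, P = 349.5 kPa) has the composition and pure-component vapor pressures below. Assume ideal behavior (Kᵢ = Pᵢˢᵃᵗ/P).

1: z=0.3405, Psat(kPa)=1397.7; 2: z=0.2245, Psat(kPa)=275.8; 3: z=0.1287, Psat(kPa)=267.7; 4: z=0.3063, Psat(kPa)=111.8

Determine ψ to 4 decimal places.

Raoult's law: Kᵢ = Pᵢˢᵃᵗ/P = Pᵢˢᵃᵗ/349.5.
  K_1 = 1397.7/349.5 = 3.999142, K_2 = 275.8/349.5 = 0.789127, K_3 = 267.7/349.5 = 0.765951, K_4 = 111.8/349.5 = 0.319886
Let ψ = V/F and solve Σ zᵢ(Kᵢ−1)/(1+ψ(Kᵢ−1)) = 0.
Feasibility: ΣzᵢKᵢ = 1.7354, Σzᵢ/Kᵢ = 1.4952 — both > 1, two phases present.
Iterate (Newton) starting at ψ = 0.5:
  ψ = 0.5000: g = 0.00586, g' = -0.8370 → ψ = 0.5070
Converged at ψ = 0.5070.

ψ = 0.5070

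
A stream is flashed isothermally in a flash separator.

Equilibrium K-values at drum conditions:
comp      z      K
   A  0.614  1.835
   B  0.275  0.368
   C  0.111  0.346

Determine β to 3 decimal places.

Let β = V/F and solve Σ zᵢ(Kᵢ−1)/(1+β(Kᵢ−1)) = 0.
g(0) = ΣzᵢKᵢ − 1 = 0.266 and g(1) = 1 − Σzᵢ/Kᵢ = -0.403, so a root lies in (0, 1).
Newton iteration, β⁰ = 0.5:
  β = 0.500: g = -0.0003, g' = -0.553 → β = 0.500
Converged at β = 0.500.

β = 0.500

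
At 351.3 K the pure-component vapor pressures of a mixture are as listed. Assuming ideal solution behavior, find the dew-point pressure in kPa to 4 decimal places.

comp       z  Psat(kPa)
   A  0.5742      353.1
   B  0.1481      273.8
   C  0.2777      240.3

Pdew = 300.9589 kPa

At the dew point ψ → 1, so Σzᵢ/Kᵢ = 1 with Kᵢ = Pᵢˢᵃᵗ/P ⇒ 1/P = Σzᵢ/Pᵢˢᵃᵗ.
1/P = 0.5742/353.1 + 0.1481/273.8 + 0.2777/240.3 = 0.0033227 ⇒ P = 300.9589 kPa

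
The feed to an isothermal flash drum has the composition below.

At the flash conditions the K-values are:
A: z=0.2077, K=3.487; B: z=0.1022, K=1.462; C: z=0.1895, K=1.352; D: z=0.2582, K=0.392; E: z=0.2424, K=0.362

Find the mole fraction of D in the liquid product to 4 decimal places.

Rachford–Rice: g(V/F) = Σ zᵢ(Kᵢ−1)/(1+V/F(Kᵢ−1)) = 0.
Check two-phase: ΣzᵢKᵢ = 1.3188 > 1 and Σzᵢ/Kᵢ = 1.5979 > 1, so g(0) = 0.3188 > 0 and g(1) = -0.5979 < 0.
Newton iteration, V/F⁰ = 0.5:
  V/F = 0.5000: g = -0.12733, g' = -0.6964 → V/F = 0.3172
  V/F = 0.3172: g = 0.00159, g' = -0.7387 → V/F = 0.3193
Converged at V/F = 0.3193.
Compositions from xᵢ = zᵢ/(1+V/F(Kᵢ−1)), yᵢ = Kᵢxᵢ:
  A: x = 0.1158, y = 0.4037
  B: x = 0.0891, y = 0.1302
  C: x = 0.1704, y = 0.2303
  D: x = 0.3204, y = 0.1256
  E: x = 0.3044, y = 0.1102

x_D = 0.3204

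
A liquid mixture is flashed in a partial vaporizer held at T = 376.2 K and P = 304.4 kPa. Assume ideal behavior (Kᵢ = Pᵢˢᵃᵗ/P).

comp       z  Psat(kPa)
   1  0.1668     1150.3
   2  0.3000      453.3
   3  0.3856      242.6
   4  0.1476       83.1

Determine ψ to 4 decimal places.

ψ = 0.6158

Raoult's law: Kᵢ = Pᵢˢᵃᵗ/P = Pᵢˢᵃᵗ/304.4.
  K_1 = 1150.3/304.4 = 3.778909, K_2 = 453.3/304.4 = 1.489159, K_3 = 242.6/304.4 = 0.796978, K_4 = 83.1/304.4 = 0.272996
Let ψ = V/F and solve Σ zᵢ(Kᵢ−1)/(1+ψ(Kᵢ−1)) = 0.
g(0) = ΣzᵢKᵢ − 1 = 0.4247 and g(1) = 1 − Σzᵢ/Kᵢ = -0.2701, so a root lies in (0, 1).
Newton iteration, ψ⁰ = 0.64:
  ψ = 0.6400: g = -0.01207, g' = -0.5023 → ψ = 0.6160
  ψ = 0.6160: g = -0.00010, g' = -0.4942 → ψ = 0.6158
Converged at ψ = 0.6158.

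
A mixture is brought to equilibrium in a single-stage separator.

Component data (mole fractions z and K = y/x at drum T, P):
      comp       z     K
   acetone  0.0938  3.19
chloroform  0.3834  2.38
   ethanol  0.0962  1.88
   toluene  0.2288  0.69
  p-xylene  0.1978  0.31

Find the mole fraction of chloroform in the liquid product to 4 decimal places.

Let ψ = V/F and solve Σ zᵢ(Kᵢ−1)/(1+ψ(Kᵢ−1)) = 0.
Check two-phase: ΣzᵢKᵢ = 1.6118 > 1 and Σzᵢ/Kᵢ = 1.2113 > 1, so g(0) = 0.6118 > 0 and g(1) = -0.2113 < 0.
Newton iteration, ψ⁰ = 0.63:
  ψ = 0.6300: g = 0.09424, g' = -0.6479 → ψ = 0.7755
  ψ = 0.7755: g = -0.00489, g' = -0.7323 → ψ = 0.7688
  ψ = 0.7688: g = -0.00002, g' = -0.7259 → ψ = 0.7687
Converged at ψ = 0.7687.
Compositions from xᵢ = zᵢ/(1+ψ(Kᵢ−1)), yᵢ = Kᵢxᵢ:
  acetone: x = 0.0350, y = 0.1115
  chloroform: x = 0.1860, y = 0.4428
  ethanol: x = 0.0574, y = 0.1079
  toluene: x = 0.3004, y = 0.2073
  p-xylene: x = 0.4212, y = 0.1306

x_chloroform = 0.1860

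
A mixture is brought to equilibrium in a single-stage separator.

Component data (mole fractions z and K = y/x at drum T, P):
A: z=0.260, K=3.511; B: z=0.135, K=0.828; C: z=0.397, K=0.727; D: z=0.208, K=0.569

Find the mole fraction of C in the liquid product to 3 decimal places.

Newton iteration, ψ⁰ = 0.6:
  ψ = 0.600: g = -0.0160, g' = -0.378 → ψ = 0.558
  ψ = 0.558: g = 0.0004, g' = -0.397 → ψ = 0.559
Converged at ψ = 0.559.
Compositions from xᵢ = zᵢ/(1+ψ(Kᵢ−1)), yᵢ = Kᵢxᵢ:
  A: x = 0.108, y = 0.380
  B: x = 0.149, y = 0.124
  C: x = 0.468, y = 0.341
  D: x = 0.274, y = 0.156

x_C = 0.468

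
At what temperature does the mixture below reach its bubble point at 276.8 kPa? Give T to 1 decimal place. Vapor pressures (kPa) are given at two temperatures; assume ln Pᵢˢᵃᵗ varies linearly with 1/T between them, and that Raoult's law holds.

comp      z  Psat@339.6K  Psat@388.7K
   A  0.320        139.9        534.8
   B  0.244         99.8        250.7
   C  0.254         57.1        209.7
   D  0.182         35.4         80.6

Bubble-point temperature: ΣzᵢPᵢˢᵃᵗ(T) = P. Interpolate ln Pᵢˢᵃᵗ = aᵢ + bᵢ/T.
  T = 339.6 K: ΣzᵢPᵢˢᵃᵗ = 90.07 kPa
  T = 388.7 K: ΣzᵢPᵢˢᵃᵗ = 300.24 kPa
  T = 364.1 K: ΣzᵢPᵢˢᵃᵗ = 170.22 kPa
  T = 376.4 K: ΣzᵢPᵢˢᵃᵗ = 227.94 kPa
  T = 382.5 K: ΣzᵢPᵢˢᵃᵗ = 261.83 kPa
  T = 385.6 K: ΣzᵢPᵢˢᵃᵗ = 280.52 kPa
  T = 384.1 K: ΣzᵢPᵢˢᵃᵗ = 271.35 kPa
Interpolating between 384.1 K and 385.6 K gives T ≈ 385.0 K.

T = 385.0 K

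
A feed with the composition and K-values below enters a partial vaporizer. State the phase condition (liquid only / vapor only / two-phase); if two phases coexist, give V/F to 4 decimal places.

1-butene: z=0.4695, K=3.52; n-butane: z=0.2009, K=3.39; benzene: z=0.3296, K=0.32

two-phase, V/F = 0.8530

ΣzᵢKᵢ = 2.4392; Σzᵢ/Kᵢ = 1.2226.
Both exceed 1, so a two-phase solution exists.
Rachford–Rice: g(ψ) = Σ zᵢ(Kᵢ−1)/(1+ψ(Kᵢ−1)) = 0.
Newton iteration, ψ⁰ = 0.5:
  ψ = 0.5000: g = 0.40267, g' = -1.1718 → ψ = 0.8436
  ψ = 0.8436: g = 0.01196, g' = -1.2698 → ψ = 0.8531
  ψ = 0.8531: g = -0.00009, g' = -1.2891 → ψ = 0.8530
Converged at ψ = 0.8530.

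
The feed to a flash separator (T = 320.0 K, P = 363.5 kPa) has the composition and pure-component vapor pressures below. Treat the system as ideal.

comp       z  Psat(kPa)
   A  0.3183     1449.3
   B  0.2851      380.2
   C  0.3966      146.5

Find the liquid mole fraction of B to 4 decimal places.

x_B = 0.2777

Raoult's law: Kᵢ = Pᵢˢᵃᵗ/P = Pᵢˢᵃᵗ/363.5.
  K_A = 1449.3/363.5 = 3.987070, K_B = 380.2/363.5 = 1.045942, K_C = 146.5/363.5 = 0.403026
Material balance + equilibrium reduce to Σ zᵢ(Kᵢ−1)/(1+β(Kᵢ−1)) = 0.
Feasibility: ΣzᵢKᵢ = 1.7271, Σzᵢ/Kᵢ = 1.3365 — both > 1, two phases present.
Newton–Raphson from β = 0.39:
  β = 0.3900: g = 0.14343, g' = -0.8467 → β = 0.5594
  β = 0.5594: g = 0.01327, g' = -0.7173 → β = 0.5779
  β = 0.5779: g = 0.00005, g' = -0.7121 → β = 0.5780
Converged at β = 0.5780.
Compositions from xᵢ = zᵢ/(1+β(Kᵢ−1)), yᵢ = Kᵢxᵢ:
  A: x = 0.1167, y = 0.4655
  B: x = 0.2777, y = 0.2905
  C: x = 0.6055, y = 0.2440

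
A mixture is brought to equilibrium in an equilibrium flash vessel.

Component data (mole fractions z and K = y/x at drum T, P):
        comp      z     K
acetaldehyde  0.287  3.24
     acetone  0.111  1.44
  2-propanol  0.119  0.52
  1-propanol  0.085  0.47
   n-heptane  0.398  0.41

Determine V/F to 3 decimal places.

V/F = 0.328

Rachford–Rice: g(V/F) = Σ zᵢ(Kᵢ−1)/(1+V/F(Kᵢ−1)) = 0.
Feasibility: ΣzᵢKᵢ = 1.355, Σzᵢ/Kᵢ = 1.546 — both > 1, two phases present.
Newton iteration, V/F⁰ = 0.47:
  V/F = 0.470: g = -0.1050, g' = -0.710 → V/F = 0.322
  V/F = 0.322: g = 0.0045, g' = -0.787 → V/F = 0.328
Converged at V/F = 0.328.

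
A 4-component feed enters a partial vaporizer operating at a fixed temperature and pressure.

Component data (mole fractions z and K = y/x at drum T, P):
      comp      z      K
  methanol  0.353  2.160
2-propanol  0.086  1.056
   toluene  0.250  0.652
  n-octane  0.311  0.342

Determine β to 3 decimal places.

Let β = V/F and solve Σ zᵢ(Kᵢ−1)/(1+β(Kᵢ−1)) = 0.
Feasibility: ΣzᵢKᵢ = 1.123, Σzᵢ/Kᵢ = 1.538 — both > 1, two phases present.
Newton–Raphson from β = 0.33:
  β = 0.330: g = -0.0588, g' = -0.507 → β = 0.214
  β = 0.214: g = 0.0006, g' = -0.523 → β = 0.215
Converged at β = 0.215.

β = 0.215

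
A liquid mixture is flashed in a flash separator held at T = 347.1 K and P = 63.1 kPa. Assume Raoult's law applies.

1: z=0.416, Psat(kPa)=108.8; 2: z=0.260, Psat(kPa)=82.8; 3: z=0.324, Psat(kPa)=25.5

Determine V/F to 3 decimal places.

Raoult's law: Kᵢ = Pᵢˢᵃᵗ/P = Pᵢˢᵃᵗ/63.1.
  K_1 = 108.8/63.1 = 1.72425, K_2 = 82.8/63.1 = 1.31220, K_3 = 25.5/63.1 = 0.40412
Rachford–Rice: g(V/F) = Σ zᵢ(Kᵢ−1)/(1+V/F(Kᵢ−1)) = 0.
g(0) = ΣzᵢKᵢ − 1 = 0.189 and g(1) = 1 − Σzᵢ/Kᵢ = -0.241, so a root lies in (0, 1).
Newton–Raphson from V/F = 0.56:
  V/F = 0.560: g = -0.0063, g' = -0.388 → V/F = 0.544
Converged at V/F = 0.544.

V/F = 0.544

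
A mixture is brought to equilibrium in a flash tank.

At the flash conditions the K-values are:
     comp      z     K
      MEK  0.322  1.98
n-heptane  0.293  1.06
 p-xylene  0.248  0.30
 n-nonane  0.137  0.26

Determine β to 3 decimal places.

Newton iteration, β⁰ = 0.64:
  β = 0.640: g = -0.2962, g' = -0.787 → β = 0.264
  β = 0.264: g = -0.0708, g' = -0.495 → β = 0.121
  β = 0.121: g = -0.0013, g' = -0.484 → β = 0.118
Converged at β = 0.118.

β = 0.118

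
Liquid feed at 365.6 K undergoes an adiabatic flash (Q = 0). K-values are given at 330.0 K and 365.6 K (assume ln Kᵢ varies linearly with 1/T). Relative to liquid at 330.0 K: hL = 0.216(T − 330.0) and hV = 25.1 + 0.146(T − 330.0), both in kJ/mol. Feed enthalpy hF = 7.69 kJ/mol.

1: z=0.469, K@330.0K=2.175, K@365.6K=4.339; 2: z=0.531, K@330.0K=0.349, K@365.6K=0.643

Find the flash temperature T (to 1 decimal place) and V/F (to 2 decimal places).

T = 331.2 K, V/F = 0.30

Adiabatic flash: solve Rachford–Rice at each trial T, then check hF = ψ·hV(T) + (1−ψ)·hL(T).
  T = 330.0 K: K = (2.175, 0.349), RR gives ψ = 0.269, H_out = 6.740 kJ/mol
  T = 365.6 K: K = (4.339, 0.643), RR gives ψ = 1.000, H_out = 30.298 kJ/mol
  T = 347.8 K: K = (3.127, 0.481), RR gives ψ = 0.654, H_out = 19.453 kJ/mol
  T = 338.9 K: K = (2.620, 0.412), RR gives ψ = 0.469, H_out = 13.408 kJ/mol
  T = 334.4 K: K = (2.388, 0.379), RR gives ψ = 0.373, H_out = 10.189 kJ/mol
  T = 332.2 K: K = (2.280, 0.364), RR gives ψ = 0.322, H_out = 8.513 kJ/mol
Linear interpolation between T = 330.0 (H_out = 6.740) and T = 332.2 (H_out = 8.513) on hF = 7.69 gives T ≈ 331.2 K, at which ψ = 0.30.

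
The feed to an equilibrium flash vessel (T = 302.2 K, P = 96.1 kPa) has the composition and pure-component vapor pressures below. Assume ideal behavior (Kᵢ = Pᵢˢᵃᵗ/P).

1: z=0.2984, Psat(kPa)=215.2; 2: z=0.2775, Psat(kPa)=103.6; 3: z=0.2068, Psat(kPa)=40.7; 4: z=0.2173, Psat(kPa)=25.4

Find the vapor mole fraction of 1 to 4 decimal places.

Raoult's law: Kᵢ = Pᵢˢᵃᵗ/P = Pᵢˢᵃᵗ/96.1.
  K_1 = 215.2/96.1 = 2.239334, K_2 = 103.6/96.1 = 1.078044, K_3 = 40.7/96.1 = 0.423517, K_4 = 25.4/96.1 = 0.264308
Material balance + equilibrium reduce to Σ zᵢ(Kᵢ−1)/(1+V/F(Kᵢ−1)) = 0.
Check two-phase: ΣzᵢKᵢ = 1.1124 > 1 and Σzᵢ/Kᵢ = 1.7011 > 1, so g(0) = 0.1124 > 0 and g(1) = -0.7011 < 0.
Iterate (Newton) starting at V/F = 0.59:
  V/F = 0.5900: g = -0.22882, g' = -0.6795 → V/F = 0.2533
  V/F = 0.2533: g = -0.03336, g' = -0.5390 → V/F = 0.1914
  V/F = 0.1914: g = 0.00020, g' = -0.5472 → V/F = 0.1917
Converged at V/F = 0.1917.
Compositions from xᵢ = zᵢ/(1+V/F(Kᵢ−1)), yᵢ = Kᵢxᵢ:
  1: x = 0.2411, y = 0.5399
  2: x = 0.2734, y = 0.2947
  3: x = 0.2325, y = 0.0985
  4: x = 0.2530, y = 0.0669

y_1 = 0.5399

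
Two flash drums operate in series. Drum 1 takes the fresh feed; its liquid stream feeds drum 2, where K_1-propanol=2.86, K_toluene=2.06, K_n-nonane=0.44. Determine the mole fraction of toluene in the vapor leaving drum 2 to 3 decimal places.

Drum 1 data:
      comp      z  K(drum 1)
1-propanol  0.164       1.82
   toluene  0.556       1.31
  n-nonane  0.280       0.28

y_toluene (drum 2) = 0.555

Drum 1:
Rachford–Rice: g(ψ₁) = Σ zᵢ(Kᵢ−1)/(1+ψ₁(Kᵢ−1)) = 0.
Check two-phase: ΣzᵢKᵢ = 1.105 > 1 and Σzᵢ/Kᵢ = 1.515 > 1, so g(0) = 0.105 > 0 and g(1) = -0.515 < 0.
Newton–Raphson from ψ₁ = 0.5:
  ψ₁ = 0.500: g = -0.0704, g' = -0.450 → ψ₁ = 0.344
  ψ₁ = 0.344: g = -0.0072, g' = -0.367 → ψ₁ = 0.324
Converged at ψ₁ = 0.324.
Drum-1 compositions:
  1-propanol: x = 0.130, y = 0.236
  toluene: x = 0.505, y = 0.662
  n-nonane: x = 0.365, y = 0.102
Drum-2 feed = drum-1 liquid: z₂ = (0.1296, 0.5053, 0.3651).
Drum 2:
Rachford–Rice: g(ψ₂) = Σ zᵢ(Kᵢ−1)/(1+ψ₂(Kᵢ−1)) = 0.
Check two-phase: ΣzᵢKᵢ = 1.572 > 1 and Σzᵢ/Kᵢ = 1.120 > 1, so g(0) = 0.572 > 0 and g(1) = -0.120 < 0.
Newton–Raphson from ψ₂ = 0.57:
  ψ₂ = 0.570: g = 0.1505, g' = -0.573 → ψ₂ = 0.833
  ψ₂ = 0.833: g = -0.0040, g' = -0.631 → ψ₂ = 0.826
Converged at ψ₂ = 0.826.
  1-propanol: x = 0.051, y = 0.146
  toluene: x = 0.269, y = 0.555
  n-nonane: x = 0.680, y = 0.299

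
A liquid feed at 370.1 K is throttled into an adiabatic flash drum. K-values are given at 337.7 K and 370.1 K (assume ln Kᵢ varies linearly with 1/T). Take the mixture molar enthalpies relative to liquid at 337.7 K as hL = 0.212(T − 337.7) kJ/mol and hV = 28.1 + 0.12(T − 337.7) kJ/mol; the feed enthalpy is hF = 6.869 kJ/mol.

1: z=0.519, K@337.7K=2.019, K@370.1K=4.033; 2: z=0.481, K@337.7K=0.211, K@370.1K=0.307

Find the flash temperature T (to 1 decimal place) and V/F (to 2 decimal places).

Adiabatic flash: solve Rachford–Rice at each trial T, then check hF = ψ·hV(T) + (1−ψ)·hL(T).
  T = 337.7 K: K = (2.019, 0.211), RR gives ψ = 0.186, H_out = 5.220 kJ/mol
  T = 370.1 K: K = (4.033, 0.307), RR gives ψ = 0.590, H_out = 21.697 kJ/mol
  T = 353.9 K: K = (2.899, 0.257), RR gives ψ = 0.445, H_out = 15.275 kJ/mol
  T = 345.8 K: K = (2.430, 0.233), RR gives ψ = 0.340, H_out = 11.030 kJ/mol
  T = 341.8 K: K = (2.220, 0.222), RR gives ψ = 0.273, H_out = 8.434 kJ/mol
  T = 339.8 K: K = (2.120, 0.217), RR gives ψ = 0.233, H_out = 6.951 kJ/mol
Linear interpolation between T = 337.7 (H_out = 5.220) and T = 339.8 (H_out = 6.951) on hF = 6.869 gives T ≈ 339.7 K, at which ψ = 0.23.

T = 339.7 K, V/F = 0.23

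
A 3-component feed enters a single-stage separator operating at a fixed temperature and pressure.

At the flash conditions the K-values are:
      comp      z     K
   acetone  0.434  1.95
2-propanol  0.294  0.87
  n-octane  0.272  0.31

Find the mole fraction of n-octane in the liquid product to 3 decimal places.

Material balance + equilibrium reduce to Σ zᵢ(Kᵢ−1)/(1+β(Kᵢ−1)) = 0.
g(0) = ΣzᵢKᵢ − 1 = 0.186 and g(1) = 1 − Σzᵢ/Kᵢ = -0.438, so a root lies in (0, 1).
Newton–Raphson from β = 0.36:
  β = 0.360: g = 0.0174, g' = -0.452 → β = 0.399
  β = 0.399: g = -0.0001, g' = -0.458 → β = 0.398
Converged at β = 0.398.
Compositions from xᵢ = zᵢ/(1+β(Kᵢ−1)), yᵢ = Kᵢxᵢ:
  acetone: x = 0.315, y = 0.614
  2-propanol: x = 0.310, y = 0.270
  n-octane: x = 0.375, y = 0.116

x_n-octane = 0.375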